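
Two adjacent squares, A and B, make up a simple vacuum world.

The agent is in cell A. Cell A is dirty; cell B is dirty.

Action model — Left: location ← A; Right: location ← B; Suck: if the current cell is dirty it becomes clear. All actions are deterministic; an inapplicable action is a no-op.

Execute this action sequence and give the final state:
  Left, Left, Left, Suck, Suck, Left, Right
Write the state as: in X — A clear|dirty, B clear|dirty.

in B — A clear, B dirty

1. Left → in A — A dirty, B dirty
2. Left → in A — A dirty, B dirty
3. Left → in A — A dirty, B dirty
4. Suck → in A — A clear, B dirty
5. Suck → in A — A clear, B dirty
6. Left → in A — A clear, B dirty
7. Right → in B — A clear, B dirty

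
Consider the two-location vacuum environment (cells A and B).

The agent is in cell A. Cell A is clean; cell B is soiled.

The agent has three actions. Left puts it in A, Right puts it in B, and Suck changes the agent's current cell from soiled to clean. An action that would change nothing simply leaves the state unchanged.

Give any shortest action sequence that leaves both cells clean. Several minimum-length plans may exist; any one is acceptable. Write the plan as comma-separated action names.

t=1 Right ⇒ (B; A:clean, B:soiled)
t=2 Suck ⇒ (B; A:clean, B:clean)
min 2: go B then Suck

Right, Suck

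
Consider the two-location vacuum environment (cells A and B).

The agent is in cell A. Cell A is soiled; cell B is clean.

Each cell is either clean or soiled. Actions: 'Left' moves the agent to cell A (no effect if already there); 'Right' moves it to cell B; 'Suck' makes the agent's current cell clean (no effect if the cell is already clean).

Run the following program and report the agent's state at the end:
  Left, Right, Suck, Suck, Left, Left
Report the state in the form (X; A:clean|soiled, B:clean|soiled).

t=1 Left ⇒ (A; A:soiled, B:clean)
t=2 Right ⇒ (B; A:soiled, B:clean)
t=3 Suck ⇒ (B; A:soiled, B:clean)
t=4 Suck ⇒ (B; A:soiled, B:clean)
t=5 Left ⇒ (A; A:soiled, B:clean)
t=6 Left ⇒ (A; A:soiled, B:clean)

(A; A:soiled, B:clean)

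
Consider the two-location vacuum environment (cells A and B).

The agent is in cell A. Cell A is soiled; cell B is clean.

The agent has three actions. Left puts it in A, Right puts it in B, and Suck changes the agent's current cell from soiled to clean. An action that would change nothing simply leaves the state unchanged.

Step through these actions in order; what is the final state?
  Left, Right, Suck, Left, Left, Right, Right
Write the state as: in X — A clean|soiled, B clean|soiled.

1. Left → in A — A soiled, B clean
2. Right → in B — A soiled, B clean
3. Suck → in B — A soiled, B clean
4. Left → in A — A soiled, B clean
5. Left → in A — A soiled, B clean
6. Right → in B — A soiled, B clean
7. Right → in B — A soiled, B clean

in B — A soiled, B clean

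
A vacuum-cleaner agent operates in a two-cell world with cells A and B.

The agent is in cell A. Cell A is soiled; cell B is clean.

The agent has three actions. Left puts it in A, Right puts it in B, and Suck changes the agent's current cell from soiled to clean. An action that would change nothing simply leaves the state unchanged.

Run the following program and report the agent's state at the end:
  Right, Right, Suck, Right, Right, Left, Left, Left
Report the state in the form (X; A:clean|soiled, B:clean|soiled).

[1] after Right: (B; A:soiled, B:clean)
[2] after Right: (B; A:soiled, B:clean)
[3] after Suck: (B; A:soiled, B:clean)
[4] after Right: (B; A:soiled, B:clean)
[5] after Right: (B; A:soiled, B:clean)
[6] after Left: (A; A:soiled, B:clean)
[7] after Left: (A; A:soiled, B:clean)
[8] after Left: (A; A:soiled, B:clean)

(A; A:soiled, B:clean)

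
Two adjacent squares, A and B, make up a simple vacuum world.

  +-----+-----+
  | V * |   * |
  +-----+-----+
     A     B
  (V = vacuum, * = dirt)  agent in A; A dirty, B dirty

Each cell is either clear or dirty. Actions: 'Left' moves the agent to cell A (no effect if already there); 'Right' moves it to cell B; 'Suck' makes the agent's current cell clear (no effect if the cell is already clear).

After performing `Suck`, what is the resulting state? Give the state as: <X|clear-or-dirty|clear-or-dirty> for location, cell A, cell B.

start: <A|dirty|dirty>
1. Suck → <A|clear|dirty>

<A|clear|dirty>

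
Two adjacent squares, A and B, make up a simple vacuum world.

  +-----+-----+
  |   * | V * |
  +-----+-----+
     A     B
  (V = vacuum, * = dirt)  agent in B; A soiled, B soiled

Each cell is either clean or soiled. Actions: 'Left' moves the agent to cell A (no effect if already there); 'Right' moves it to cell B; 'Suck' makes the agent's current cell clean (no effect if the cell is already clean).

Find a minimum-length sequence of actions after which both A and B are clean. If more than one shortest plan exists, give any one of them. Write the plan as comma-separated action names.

Suck, Left, Suck

1. Suck → in B — A soiled, B clean
2. Left → in A — A soiled, B clean
3. Suck → in A — A clean, B clean
min 3: Suck B + move + Suck A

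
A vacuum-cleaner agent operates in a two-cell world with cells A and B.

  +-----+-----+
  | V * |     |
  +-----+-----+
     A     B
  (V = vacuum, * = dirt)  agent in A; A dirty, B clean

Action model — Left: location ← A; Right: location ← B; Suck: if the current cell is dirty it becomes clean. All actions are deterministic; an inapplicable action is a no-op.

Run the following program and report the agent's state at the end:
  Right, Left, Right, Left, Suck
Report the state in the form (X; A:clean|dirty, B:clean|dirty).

(A; A:clean, B:clean)

step 1/5 (Right): (B; A:dirty, B:clean)
step 2/5 (Left): (A; A:dirty, B:clean)
step 3/5 (Right): (B; A:dirty, B:clean)
step 4/5 (Left): (A; A:dirty, B:clean)
step 5/5 (Suck): (A; A:clean, B:clean)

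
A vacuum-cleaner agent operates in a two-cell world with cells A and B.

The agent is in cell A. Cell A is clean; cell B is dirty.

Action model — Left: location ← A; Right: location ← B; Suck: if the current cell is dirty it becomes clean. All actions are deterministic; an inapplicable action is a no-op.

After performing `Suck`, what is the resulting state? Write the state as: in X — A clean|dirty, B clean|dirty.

in A — A clean, B dirty

start: in A — A clean, B dirty
[1] after Suck: in A — A clean, B dirty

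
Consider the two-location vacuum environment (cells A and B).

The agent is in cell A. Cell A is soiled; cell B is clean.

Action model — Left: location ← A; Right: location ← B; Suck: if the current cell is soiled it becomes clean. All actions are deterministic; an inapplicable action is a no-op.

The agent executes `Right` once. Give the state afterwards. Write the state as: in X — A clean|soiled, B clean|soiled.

in B — A soiled, B clean

start: in A — A soiled, B clean
1. Right → in B — A soiled, B clean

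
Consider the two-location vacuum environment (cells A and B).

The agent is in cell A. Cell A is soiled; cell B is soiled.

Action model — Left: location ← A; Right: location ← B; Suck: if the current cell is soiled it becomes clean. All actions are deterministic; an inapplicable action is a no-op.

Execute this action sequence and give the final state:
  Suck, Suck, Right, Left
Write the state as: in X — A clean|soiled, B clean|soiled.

t=1 Suck ⇒ in A — A clean, B soiled
t=2 Suck ⇒ in A — A clean, B soiled
t=3 Right ⇒ in B — A clean, B soiled
t=4 Left ⇒ in A — A clean, B soiled

in A — A clean, B soiled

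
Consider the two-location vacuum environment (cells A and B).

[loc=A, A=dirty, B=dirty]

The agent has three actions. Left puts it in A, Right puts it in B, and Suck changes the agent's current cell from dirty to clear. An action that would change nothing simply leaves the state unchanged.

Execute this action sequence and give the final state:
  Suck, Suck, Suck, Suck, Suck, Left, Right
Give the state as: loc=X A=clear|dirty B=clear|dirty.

loc=B A=clear B=dirty

t=1 Suck ⇒ loc=A A=clear B=dirty
t=2 Suck ⇒ loc=A A=clear B=dirty
t=3 Suck ⇒ loc=A A=clear B=dirty
t=4 Suck ⇒ loc=A A=clear B=dirty
t=5 Suck ⇒ loc=A A=clear B=dirty
t=6 Left ⇒ loc=A A=clear B=dirty
t=7 Right ⇒ loc=B A=clear B=dirty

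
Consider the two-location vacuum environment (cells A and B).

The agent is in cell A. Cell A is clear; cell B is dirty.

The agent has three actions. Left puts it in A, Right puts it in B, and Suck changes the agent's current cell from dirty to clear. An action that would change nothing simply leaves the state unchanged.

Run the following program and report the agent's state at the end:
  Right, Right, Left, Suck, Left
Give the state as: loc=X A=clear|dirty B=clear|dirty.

loc=A A=clear B=dirty

[1] after Right: loc=B A=clear B=dirty
[2] after Right: loc=B A=clear B=dirty
[3] after Left: loc=A A=clear B=dirty
[4] after Suck: loc=A A=clear B=dirty
[5] after Left: loc=A A=clear B=dirty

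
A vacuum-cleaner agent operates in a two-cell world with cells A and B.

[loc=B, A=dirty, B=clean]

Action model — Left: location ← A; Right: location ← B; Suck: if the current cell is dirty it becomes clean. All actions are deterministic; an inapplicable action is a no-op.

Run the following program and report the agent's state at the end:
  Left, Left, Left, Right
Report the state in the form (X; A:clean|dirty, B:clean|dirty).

(B; A:dirty, B:clean)

[1] after Left: (A; A:dirty, B:clean)
[2] after Left: (A; A:dirty, B:clean)
[3] after Left: (A; A:dirty, B:clean)
[4] after Right: (B; A:dirty, B:clean)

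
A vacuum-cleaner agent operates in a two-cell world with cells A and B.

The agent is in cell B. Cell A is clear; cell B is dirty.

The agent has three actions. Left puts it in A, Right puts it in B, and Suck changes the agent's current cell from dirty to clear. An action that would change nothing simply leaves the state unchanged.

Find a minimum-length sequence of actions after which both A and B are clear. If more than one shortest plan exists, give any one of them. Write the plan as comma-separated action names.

[1] after Suck: in B — A clear, B clear
min 1: B is dirty, one Suck

Suck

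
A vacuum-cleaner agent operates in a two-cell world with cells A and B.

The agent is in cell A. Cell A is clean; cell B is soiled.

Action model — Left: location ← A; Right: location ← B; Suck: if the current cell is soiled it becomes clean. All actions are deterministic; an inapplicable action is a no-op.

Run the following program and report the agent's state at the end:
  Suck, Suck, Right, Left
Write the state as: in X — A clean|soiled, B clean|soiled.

in A — A clean, B soiled

1) do Suck; now in A — A clean, B soiled
2) do Suck; now in A — A clean, B soiled
3) do Right; now in B — A clean, B soiled
4) do Left; now in A — A clean, B soiled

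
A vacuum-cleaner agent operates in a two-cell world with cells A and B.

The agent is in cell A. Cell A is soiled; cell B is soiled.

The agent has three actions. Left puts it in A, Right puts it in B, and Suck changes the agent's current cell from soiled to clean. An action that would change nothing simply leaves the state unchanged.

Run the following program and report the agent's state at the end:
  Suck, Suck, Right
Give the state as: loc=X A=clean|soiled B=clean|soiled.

t=1 Suck ⇒ loc=A A=clean B=soiled
t=2 Suck ⇒ loc=A A=clean B=soiled
t=3 Right ⇒ loc=B A=clean B=soiled

loc=B A=clean B=soiled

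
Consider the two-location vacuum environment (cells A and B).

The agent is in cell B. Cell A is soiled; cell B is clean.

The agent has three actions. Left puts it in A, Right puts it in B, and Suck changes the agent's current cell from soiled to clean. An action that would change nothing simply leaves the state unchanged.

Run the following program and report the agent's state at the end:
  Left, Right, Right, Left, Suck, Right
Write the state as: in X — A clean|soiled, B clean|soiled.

in B — A clean, B clean

[1] after Left: in A — A soiled, B clean
[2] after Right: in B — A soiled, B clean
[3] after Right: in B — A soiled, B clean
[4] after Left: in A — A soiled, B clean
[5] after Suck: in A — A clean, B clean
[6] after Right: in B — A clean, B clean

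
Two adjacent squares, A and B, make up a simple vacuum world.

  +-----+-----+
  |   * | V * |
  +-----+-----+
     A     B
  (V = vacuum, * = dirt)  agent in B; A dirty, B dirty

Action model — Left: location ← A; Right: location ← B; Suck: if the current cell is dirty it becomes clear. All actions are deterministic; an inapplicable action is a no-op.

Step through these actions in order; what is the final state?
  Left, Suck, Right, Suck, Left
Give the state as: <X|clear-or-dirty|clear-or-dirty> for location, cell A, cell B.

<A|clear|clear>

t=1 Left ⇒ <A|dirty|dirty>
t=2 Suck ⇒ <A|clear|dirty>
t=3 Right ⇒ <B|clear|dirty>
t=4 Suck ⇒ <B|clear|clear>
t=5 Left ⇒ <A|clear|clear>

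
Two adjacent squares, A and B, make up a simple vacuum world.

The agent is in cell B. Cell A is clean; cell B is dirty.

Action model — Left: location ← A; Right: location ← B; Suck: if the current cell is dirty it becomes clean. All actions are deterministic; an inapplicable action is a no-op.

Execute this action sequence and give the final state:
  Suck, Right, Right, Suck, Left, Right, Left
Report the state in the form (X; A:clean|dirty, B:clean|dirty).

(A; A:clean, B:clean)

1) do Suck; now (B; A:clean, B:clean)
2) do Right; now (B; A:clean, B:clean)
3) do Right; now (B; A:clean, B:clean)
4) do Suck; now (B; A:clean, B:clean)
5) do Left; now (A; A:clean, B:clean)
6) do Right; now (B; A:clean, B:clean)
7) do Left; now (A; A:clean, B:clean)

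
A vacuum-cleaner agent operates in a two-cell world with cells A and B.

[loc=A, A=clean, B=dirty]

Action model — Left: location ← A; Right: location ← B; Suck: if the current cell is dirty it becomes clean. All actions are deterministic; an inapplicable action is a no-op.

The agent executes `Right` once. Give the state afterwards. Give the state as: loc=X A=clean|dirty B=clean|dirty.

loc=B A=clean B=dirty

start: loc=A A=clean B=dirty
1. Right → loc=B A=clean B=dirty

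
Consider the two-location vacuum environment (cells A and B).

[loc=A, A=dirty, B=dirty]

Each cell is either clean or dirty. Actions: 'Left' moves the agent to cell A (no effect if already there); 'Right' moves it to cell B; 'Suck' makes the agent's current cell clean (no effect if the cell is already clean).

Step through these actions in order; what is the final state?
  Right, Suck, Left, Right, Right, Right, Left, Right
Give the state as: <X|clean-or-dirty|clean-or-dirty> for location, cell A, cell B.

<B|dirty|clean>

1. Right → <B|dirty|dirty>
2. Suck → <B|dirty|clean>
3. Left → <A|dirty|clean>
4. Right → <B|dirty|clean>
5. Right → <B|dirty|clean>
6. Right → <B|dirty|clean>
7. Left → <A|dirty|clean>
8. Right → <B|dirty|clean>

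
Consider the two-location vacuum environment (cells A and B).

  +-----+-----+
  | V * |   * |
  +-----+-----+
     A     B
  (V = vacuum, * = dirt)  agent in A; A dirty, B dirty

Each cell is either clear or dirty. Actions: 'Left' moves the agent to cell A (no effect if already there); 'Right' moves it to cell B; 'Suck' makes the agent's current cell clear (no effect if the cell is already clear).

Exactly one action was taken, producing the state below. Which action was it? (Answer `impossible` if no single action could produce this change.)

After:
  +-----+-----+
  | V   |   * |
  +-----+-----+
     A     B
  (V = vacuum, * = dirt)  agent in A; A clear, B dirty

Suck

try  Left: loc=A A=dirty B=dirty
try Right: loc=B A=dirty B=dirty
try  Suck: loc=A A=clear B=dirty  ← match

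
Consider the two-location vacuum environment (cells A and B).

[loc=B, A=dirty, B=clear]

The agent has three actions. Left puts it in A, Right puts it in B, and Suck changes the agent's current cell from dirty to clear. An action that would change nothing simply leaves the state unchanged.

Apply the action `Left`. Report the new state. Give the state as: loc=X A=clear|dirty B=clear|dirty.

loc=A A=dirty B=clear

start: loc=B A=dirty B=clear
1. Left → loc=A A=dirty B=clear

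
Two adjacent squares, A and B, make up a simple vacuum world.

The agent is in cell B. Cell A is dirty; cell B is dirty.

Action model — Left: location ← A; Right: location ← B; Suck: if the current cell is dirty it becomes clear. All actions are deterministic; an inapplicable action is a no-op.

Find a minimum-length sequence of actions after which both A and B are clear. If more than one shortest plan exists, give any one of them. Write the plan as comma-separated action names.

[1] after Suck: in B — A dirty, B clear
[2] after Left: in A — A dirty, B clear
[3] after Suck: in A — A clear, B clear
min 3: Suck B + move + Suck A

Suck, Left, Suck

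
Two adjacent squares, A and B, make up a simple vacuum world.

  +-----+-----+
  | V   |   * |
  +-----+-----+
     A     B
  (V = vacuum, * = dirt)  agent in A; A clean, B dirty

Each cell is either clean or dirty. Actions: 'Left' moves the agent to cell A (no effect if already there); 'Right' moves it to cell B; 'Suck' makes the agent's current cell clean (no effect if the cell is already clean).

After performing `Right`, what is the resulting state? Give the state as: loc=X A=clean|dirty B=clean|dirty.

start: loc=A A=clean B=dirty
Right (#1): loc=B A=clean B=dirty

loc=B A=clean B=dirty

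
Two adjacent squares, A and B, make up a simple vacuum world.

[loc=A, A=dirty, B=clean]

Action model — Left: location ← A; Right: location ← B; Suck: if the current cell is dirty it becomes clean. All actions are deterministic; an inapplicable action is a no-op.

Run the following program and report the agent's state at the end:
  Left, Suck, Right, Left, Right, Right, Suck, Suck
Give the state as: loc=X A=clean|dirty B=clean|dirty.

Left (#1): loc=A A=dirty B=clean
Suck (#2): loc=A A=clean B=clean
Right (#3): loc=B A=clean B=clean
Left (#4): loc=A A=clean B=clean
Right (#5): loc=B A=clean B=clean
Right (#6): loc=B A=clean B=clean
Suck (#7): loc=B A=clean B=clean
Suck (#8): loc=B A=clean B=clean

loc=B A=clean B=clean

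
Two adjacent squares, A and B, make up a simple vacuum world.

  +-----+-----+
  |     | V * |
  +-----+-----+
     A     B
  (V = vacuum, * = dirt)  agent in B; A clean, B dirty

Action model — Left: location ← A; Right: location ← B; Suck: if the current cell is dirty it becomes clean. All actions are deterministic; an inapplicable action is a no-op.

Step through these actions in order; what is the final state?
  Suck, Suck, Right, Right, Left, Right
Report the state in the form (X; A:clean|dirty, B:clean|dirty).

1) do Suck; now (B; A:clean, B:clean)
2) do Suck; now (B; A:clean, B:clean)
3) do Right; now (B; A:clean, B:clean)
4) do Right; now (B; A:clean, B:clean)
5) do Left; now (A; A:clean, B:clean)
6) do Right; now (B; A:clean, B:clean)

(B; A:clean, B:clean)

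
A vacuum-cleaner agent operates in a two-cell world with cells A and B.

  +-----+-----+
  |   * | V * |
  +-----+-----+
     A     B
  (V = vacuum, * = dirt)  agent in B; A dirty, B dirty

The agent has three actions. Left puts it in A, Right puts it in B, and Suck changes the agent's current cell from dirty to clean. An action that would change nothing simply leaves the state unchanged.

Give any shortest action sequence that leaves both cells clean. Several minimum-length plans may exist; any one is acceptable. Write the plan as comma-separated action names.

Suck, Left, Suck

1. Suck → <B|dirty|clean>
2. Left → <A|dirty|clean>
3. Suck → <A|clean|clean>
min 3: Suck B + move + Suck A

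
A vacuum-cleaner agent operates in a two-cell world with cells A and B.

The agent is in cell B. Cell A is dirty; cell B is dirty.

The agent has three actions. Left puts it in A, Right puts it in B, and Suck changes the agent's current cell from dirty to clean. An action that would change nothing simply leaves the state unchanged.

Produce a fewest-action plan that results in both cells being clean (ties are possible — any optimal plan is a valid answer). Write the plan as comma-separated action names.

1) do Suck; now <B|dirty|clean>
2) do Left; now <A|dirty|clean>
3) do Suck; now <A|clean|clean>
min 3: Suck B + move + Suck A

Suck, Left, Suck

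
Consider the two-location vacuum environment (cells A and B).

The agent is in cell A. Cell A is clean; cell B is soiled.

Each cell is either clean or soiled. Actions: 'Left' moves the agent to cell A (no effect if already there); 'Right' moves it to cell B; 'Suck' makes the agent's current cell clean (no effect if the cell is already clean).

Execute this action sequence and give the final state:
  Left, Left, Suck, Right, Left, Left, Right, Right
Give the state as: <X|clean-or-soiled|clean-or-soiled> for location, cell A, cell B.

1) do Left; now <A|clean|soiled>
2) do Left; now <A|clean|soiled>
3) do Suck; now <A|clean|soiled>
4) do Right; now <B|clean|soiled>
5) do Left; now <A|clean|soiled>
6) do Left; now <A|clean|soiled>
7) do Right; now <B|clean|soiled>
8) do Right; now <B|clean|soiled>

<B|clean|soiled>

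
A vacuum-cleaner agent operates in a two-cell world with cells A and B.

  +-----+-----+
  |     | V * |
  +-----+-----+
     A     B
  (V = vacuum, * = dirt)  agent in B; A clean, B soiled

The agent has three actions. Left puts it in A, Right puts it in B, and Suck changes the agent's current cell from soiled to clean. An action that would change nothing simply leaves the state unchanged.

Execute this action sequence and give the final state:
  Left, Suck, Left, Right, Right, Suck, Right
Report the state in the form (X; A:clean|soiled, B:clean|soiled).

[1] after Left: (A; A:clean, B:soiled)
[2] after Suck: (A; A:clean, B:soiled)
[3] after Left: (A; A:clean, B:soiled)
[4] after Right: (B; A:clean, B:soiled)
[5] after Right: (B; A:clean, B:soiled)
[6] after Suck: (B; A:clean, B:clean)
[7] after Right: (B; A:clean, B:clean)

(B; A:clean, B:clean)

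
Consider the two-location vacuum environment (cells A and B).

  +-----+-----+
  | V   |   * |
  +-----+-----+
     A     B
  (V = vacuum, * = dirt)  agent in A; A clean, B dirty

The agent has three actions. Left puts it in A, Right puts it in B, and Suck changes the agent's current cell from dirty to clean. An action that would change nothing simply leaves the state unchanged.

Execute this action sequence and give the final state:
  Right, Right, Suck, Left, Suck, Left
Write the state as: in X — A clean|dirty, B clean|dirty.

in A — A clean, B clean

[1] after Right: in B — A clean, B dirty
[2] after Right: in B — A clean, B dirty
[3] after Suck: in B — A clean, B clean
[4] after Left: in A — A clean, B clean
[5] after Suck: in A — A clean, B clean
[6] after Left: in A — A clean, B clean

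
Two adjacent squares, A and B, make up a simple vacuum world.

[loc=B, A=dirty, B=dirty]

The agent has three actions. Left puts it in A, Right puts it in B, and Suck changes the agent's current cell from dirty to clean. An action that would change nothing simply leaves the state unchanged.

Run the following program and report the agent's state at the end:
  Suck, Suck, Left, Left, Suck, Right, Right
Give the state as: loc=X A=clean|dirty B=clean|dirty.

t=1 Suck ⇒ loc=B A=dirty B=clean
t=2 Suck ⇒ loc=B A=dirty B=clean
t=3 Left ⇒ loc=A A=dirty B=clean
t=4 Left ⇒ loc=A A=dirty B=clean
t=5 Suck ⇒ loc=A A=clean B=clean
t=6 Right ⇒ loc=B A=clean B=clean
t=7 Right ⇒ loc=B A=clean B=clean

loc=B A=clean B=clean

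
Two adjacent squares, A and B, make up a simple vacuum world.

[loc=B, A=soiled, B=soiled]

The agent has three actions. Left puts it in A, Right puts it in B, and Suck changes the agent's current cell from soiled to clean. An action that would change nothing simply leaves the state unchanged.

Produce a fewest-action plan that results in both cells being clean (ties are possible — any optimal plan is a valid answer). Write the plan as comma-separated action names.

1) do Suck; now in B — A soiled, B clean
2) do Left; now in A — A soiled, B clean
3) do Suck; now in A — A clean, B clean
min 3: Suck B + move + Suck A

Suck, Left, Suck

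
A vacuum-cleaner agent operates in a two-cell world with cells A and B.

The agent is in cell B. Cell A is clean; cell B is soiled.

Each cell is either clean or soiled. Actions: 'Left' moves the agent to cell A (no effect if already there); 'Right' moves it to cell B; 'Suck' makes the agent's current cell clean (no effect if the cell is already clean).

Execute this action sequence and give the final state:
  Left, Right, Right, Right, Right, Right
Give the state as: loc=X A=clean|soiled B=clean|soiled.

loc=B A=clean B=soiled

t=1 Left ⇒ loc=A A=clean B=soiled
t=2 Right ⇒ loc=B A=clean B=soiled
t=3 Right ⇒ loc=B A=clean B=soiled
t=4 Right ⇒ loc=B A=clean B=soiled
t=5 Right ⇒ loc=B A=clean B=soiled
t=6 Right ⇒ loc=B A=clean B=soiled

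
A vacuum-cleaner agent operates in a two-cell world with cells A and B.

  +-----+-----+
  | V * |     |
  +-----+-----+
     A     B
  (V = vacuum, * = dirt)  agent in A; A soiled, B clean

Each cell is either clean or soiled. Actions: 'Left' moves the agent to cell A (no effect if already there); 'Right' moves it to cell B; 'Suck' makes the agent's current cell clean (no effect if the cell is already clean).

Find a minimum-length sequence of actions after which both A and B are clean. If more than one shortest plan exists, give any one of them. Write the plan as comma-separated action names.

1) do Suck; now in A — A clean, B clean
min 1: A is soiled, one Suck

Suck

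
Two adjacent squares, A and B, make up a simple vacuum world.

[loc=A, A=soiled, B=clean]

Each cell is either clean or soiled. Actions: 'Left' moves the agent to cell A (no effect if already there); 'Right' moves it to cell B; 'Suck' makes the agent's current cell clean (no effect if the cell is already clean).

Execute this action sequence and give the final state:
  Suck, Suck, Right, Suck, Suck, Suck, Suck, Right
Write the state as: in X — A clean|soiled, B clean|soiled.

[1] after Suck: in A — A clean, B clean
[2] after Suck: in A — A clean, B clean
[3] after Right: in B — A clean, B clean
[4] after Suck: in B — A clean, B clean
[5] after Suck: in B — A clean, B clean
[6] after Suck: in B — A clean, B clean
[7] after Suck: in B — A clean, B clean
[8] after Right: in B — A clean, B clean

in B — A clean, B clean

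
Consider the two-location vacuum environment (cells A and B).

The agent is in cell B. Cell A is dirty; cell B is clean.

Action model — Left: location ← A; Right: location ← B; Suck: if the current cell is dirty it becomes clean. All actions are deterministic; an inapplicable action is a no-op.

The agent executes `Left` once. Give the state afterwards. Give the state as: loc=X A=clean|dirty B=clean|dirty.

start: loc=B A=dirty B=clean
step 1/1 (Left): loc=A A=dirty B=clean

loc=A A=dirty B=clean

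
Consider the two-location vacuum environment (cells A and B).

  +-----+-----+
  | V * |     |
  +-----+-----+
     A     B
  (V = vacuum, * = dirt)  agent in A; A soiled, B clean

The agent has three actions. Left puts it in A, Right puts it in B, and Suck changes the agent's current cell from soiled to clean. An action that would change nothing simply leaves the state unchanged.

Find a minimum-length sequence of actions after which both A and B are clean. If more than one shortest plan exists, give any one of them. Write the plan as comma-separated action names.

t=1 Suck ⇒ in A — A clean, B clean
min 1: A is soiled, one Suck

Suck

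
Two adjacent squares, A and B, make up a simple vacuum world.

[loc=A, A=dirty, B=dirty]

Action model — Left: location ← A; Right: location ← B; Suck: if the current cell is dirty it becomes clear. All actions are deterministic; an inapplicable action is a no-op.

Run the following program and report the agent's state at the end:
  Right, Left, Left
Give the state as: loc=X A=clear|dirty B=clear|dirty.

t=1 Right ⇒ loc=B A=dirty B=dirty
t=2 Left ⇒ loc=A A=dirty B=dirty
t=3 Left ⇒ loc=A A=dirty B=dirty

loc=A A=dirty B=dirty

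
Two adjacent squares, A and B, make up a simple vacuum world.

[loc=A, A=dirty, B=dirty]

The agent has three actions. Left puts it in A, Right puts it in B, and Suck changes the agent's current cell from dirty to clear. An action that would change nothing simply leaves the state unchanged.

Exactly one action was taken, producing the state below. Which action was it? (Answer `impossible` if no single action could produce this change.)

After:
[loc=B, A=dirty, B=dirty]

Right

try  Left: <A|dirty|dirty>
try Right: <B|dirty|dirty>  ← match
try  Suck: <A|clear|dirty>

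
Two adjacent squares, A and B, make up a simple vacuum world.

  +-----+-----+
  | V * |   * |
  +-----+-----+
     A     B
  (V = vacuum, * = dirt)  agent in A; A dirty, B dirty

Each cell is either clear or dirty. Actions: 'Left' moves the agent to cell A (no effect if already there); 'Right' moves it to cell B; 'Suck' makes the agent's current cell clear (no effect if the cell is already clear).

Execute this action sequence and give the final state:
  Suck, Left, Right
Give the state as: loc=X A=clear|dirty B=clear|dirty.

[1] after Suck: loc=A A=clear B=dirty
[2] after Left: loc=A A=clear B=dirty
[3] after Right: loc=B A=clear B=dirty

loc=B A=clear B=dirty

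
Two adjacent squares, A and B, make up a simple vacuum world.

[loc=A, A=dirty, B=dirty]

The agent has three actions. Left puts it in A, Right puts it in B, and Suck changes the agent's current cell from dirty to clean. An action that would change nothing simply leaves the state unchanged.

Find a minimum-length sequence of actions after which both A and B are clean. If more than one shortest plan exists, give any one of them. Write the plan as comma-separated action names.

Suck, Right, Suck

1. Suck → (A; A:clean, B:dirty)
2. Right → (B; A:clean, B:dirty)
3. Suck → (B; A:clean, B:clean)
min 3: Suck A + move + Suck B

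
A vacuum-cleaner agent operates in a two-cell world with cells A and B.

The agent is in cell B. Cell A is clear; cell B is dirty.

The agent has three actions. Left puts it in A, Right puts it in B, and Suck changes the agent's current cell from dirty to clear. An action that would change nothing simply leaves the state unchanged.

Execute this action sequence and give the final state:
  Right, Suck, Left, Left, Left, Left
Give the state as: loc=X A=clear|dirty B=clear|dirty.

loc=A A=clear B=clear

1) do Right; now loc=B A=clear B=dirty
2) do Suck; now loc=B A=clear B=clear
3) do Left; now loc=A A=clear B=clear
4) do Left; now loc=A A=clear B=clear
5) do Left; now loc=A A=clear B=clear
6) do Left; now loc=A A=clear B=clear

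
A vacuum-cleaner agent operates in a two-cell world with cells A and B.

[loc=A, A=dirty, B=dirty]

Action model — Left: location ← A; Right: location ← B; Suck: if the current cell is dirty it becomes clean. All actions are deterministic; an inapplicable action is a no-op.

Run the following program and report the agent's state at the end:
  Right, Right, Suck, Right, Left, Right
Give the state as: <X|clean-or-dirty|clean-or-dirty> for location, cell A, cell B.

<B|dirty|clean>

step 1/6 (Right): <B|dirty|dirty>
step 2/6 (Right): <B|dirty|dirty>
step 3/6 (Suck): <B|dirty|clean>
step 4/6 (Right): <B|dirty|clean>
step 5/6 (Left): <A|dirty|clean>
step 6/6 (Right): <B|dirty|clean>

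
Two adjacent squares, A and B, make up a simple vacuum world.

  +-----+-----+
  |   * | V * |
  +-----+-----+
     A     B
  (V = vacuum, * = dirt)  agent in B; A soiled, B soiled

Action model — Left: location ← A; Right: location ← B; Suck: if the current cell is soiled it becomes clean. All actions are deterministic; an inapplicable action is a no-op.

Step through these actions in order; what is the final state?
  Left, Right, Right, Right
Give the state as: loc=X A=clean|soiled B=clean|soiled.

1. Left → loc=A A=soiled B=soiled
2. Right → loc=B A=soiled B=soiled
3. Right → loc=B A=soiled B=soiled
4. Right → loc=B A=soiled B=soiled

loc=B A=soiled B=soiled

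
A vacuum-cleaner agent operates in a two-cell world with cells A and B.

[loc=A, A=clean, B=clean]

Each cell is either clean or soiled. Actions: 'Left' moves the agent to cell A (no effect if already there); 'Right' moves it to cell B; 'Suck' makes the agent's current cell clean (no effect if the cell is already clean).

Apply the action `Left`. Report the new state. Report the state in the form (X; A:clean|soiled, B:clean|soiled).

(A; A:clean, B:clean)

start: (A; A:clean, B:clean)
1) do Left; now (A; A:clean, B:clean)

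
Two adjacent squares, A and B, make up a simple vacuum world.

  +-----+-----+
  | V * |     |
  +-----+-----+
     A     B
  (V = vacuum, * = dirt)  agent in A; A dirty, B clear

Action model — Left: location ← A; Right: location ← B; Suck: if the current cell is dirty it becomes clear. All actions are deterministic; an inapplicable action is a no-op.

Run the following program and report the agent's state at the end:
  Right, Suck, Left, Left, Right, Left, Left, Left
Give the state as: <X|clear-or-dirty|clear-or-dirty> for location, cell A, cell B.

<A|dirty|clear>

t=1 Right ⇒ <B|dirty|clear>
t=2 Suck ⇒ <B|dirty|clear>
t=3 Left ⇒ <A|dirty|clear>
t=4 Left ⇒ <A|dirty|clear>
t=5 Right ⇒ <B|dirty|clear>
t=6 Left ⇒ <A|dirty|clear>
t=7 Left ⇒ <A|dirty|clear>
t=8 Left ⇒ <A|dirty|clear>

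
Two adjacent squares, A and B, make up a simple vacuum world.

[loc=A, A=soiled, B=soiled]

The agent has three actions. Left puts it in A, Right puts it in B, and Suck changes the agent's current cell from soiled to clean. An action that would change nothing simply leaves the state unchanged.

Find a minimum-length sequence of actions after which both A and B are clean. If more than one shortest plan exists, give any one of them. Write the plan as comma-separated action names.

[1] after Suck: (A; A:clean, B:soiled)
[2] after Right: (B; A:clean, B:soiled)
[3] after Suck: (B; A:clean, B:clean)
min 3: Suck A + move + Suck B

Suck, Right, Suck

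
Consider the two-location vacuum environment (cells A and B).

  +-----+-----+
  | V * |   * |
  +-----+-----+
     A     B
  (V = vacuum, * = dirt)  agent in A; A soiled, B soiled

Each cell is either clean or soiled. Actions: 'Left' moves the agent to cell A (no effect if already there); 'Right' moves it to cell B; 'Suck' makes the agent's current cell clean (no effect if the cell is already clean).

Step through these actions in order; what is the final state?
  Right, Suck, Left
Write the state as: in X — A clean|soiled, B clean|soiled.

[1] after Right: in B — A soiled, B soiled
[2] after Suck: in B — A soiled, B clean
[3] after Left: in A — A soiled, B clean

in A — A soiled, B clean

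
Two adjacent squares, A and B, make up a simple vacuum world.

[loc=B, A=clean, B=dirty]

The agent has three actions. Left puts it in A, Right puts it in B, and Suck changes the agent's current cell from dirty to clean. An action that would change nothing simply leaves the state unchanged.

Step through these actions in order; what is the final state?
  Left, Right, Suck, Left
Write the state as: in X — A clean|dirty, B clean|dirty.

Left (#1): in A — A clean, B dirty
Right (#2): in B — A clean, B dirty
Suck (#3): in B — A clean, B clean
Left (#4): in A — A clean, B clean

in A — A clean, B clean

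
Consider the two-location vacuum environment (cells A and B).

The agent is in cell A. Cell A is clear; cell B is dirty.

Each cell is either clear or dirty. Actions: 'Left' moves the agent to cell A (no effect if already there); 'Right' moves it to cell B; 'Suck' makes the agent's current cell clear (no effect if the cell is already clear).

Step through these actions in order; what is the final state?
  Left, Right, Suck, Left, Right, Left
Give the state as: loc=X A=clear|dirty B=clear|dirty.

loc=A A=clear B=clear

[1] after Left: loc=A A=clear B=dirty
[2] after Right: loc=B A=clear B=dirty
[3] after Suck: loc=B A=clear B=clear
[4] after Left: loc=A A=clear B=clear
[5] after Right: loc=B A=clear B=clear
[6] after Left: loc=A A=clear B=clear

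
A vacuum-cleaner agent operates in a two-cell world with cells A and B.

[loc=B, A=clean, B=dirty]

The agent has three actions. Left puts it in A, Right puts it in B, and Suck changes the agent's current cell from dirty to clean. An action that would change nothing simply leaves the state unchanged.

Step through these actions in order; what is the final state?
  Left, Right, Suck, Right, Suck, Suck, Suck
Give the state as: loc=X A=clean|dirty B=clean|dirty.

Left (#1): loc=A A=clean B=dirty
Right (#2): loc=B A=clean B=dirty
Suck (#3): loc=B A=clean B=clean
Right (#4): loc=B A=clean B=clean
Suck (#5): loc=B A=clean B=clean
Suck (#6): loc=B A=clean B=clean
Suck (#7): loc=B A=clean B=clean

loc=B A=clean B=clean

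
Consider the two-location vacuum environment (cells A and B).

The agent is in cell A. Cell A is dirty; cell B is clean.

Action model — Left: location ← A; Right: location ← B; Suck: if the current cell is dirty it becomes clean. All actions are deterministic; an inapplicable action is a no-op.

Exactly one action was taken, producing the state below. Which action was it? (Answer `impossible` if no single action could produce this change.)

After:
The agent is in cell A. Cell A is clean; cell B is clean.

try  Left: <A|dirty|clean>
try Right: <B|dirty|clean>
try  Suck: <A|clean|clean>  ← match

Suck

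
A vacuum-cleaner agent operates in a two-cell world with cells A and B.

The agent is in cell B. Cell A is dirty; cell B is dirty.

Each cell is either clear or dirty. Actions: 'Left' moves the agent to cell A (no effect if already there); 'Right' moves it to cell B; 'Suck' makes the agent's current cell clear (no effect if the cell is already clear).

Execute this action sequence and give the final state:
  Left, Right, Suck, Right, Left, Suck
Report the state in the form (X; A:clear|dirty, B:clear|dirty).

Left (#1): (A; A:dirty, B:dirty)
Right (#2): (B; A:dirty, B:dirty)
Suck (#3): (B; A:dirty, B:clear)
Right (#4): (B; A:dirty, B:clear)
Left (#5): (A; A:dirty, B:clear)
Suck (#6): (A; A:clear, B:clear)

(A; A:clear, B:clear)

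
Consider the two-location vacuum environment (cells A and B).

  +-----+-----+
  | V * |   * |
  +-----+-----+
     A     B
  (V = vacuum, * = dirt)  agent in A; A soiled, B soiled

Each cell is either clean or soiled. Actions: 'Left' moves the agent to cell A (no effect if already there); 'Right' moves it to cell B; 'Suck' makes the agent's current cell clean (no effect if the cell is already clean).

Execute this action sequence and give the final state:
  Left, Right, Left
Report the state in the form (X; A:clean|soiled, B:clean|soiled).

(A; A:soiled, B:soiled)

1) do Left; now (A; A:soiled, B:soiled)
2) do Right; now (B; A:soiled, B:soiled)
3) do Left; now (A; A:soiled, B:soiled)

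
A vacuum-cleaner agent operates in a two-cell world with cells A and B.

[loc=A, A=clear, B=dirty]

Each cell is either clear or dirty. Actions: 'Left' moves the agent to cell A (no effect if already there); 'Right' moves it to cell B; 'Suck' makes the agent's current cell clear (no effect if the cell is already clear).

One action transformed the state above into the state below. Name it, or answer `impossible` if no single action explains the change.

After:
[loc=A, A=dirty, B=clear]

impossible

try  Left: loc=A A=clear B=dirty
try Right: loc=B A=clear B=dirty
try  Suck: loc=A A=clear B=dirty
no single action produces the after-state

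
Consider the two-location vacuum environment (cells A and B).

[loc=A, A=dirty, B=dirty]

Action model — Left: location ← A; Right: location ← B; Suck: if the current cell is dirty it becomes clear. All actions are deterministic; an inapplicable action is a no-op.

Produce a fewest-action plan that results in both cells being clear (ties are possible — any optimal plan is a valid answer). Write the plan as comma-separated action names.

step 1/3 (Suck): (A; A:clear, B:dirty)
step 2/3 (Right): (B; A:clear, B:dirty)
step 3/3 (Suck): (B; A:clear, B:clear)
min 3: Suck A + move + Suck B

Suck, Right, Suck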